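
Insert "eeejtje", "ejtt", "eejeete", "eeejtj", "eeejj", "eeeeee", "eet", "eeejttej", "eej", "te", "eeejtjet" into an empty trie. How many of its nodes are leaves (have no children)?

Leaves are exactly the stored words that no other stored word extends.
Those words: "eeeeee", "eeejj", "eeejtjet", "eeejttej", "eejeete", "eet", "ejtt", "te"
Leaf count: 8

8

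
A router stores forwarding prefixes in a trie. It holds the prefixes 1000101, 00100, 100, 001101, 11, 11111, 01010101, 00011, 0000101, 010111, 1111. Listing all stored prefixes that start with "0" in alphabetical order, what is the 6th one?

Words with prefix "0", in lexicographic order: "0000101", "00011", "00100", "001101", "01010101", "010111"
Position 6: 010111

010111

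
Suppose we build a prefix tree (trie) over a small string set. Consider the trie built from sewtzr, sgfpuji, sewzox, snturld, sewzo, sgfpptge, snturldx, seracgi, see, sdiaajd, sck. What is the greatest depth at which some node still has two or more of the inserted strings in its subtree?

7

The deepest shared node is where two words last agree before diverging.
e.g. "snturld" and "snturldx" share the prefix "snturld" of length 7; no pair shares a longer one.
Longest shared-prefix length: 7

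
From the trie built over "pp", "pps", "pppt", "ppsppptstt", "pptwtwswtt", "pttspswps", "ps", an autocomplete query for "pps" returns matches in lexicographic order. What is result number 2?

Filter for "pps…" and sort: "pps", "ppsppptstt"
The 2nd is ppsppptstt.

ppsppptstt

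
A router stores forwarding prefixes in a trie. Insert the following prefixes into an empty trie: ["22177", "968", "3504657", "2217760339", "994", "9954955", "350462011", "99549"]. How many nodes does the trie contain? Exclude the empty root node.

31

Trace insertions, counting only characters that open a new branch:
  "22177" → 5 new (2, 2, 1, 7, 7)
  "968" → 3 new (9, 6, 8)
  "3504657" → 7 new (3, 5, 0, 4, 6, 5, 7)
  "2217760339" → prefix "22177" already present; 5 new (6, 0, 3, 3, 9)
  "994" → prefix "9" already present; 2 new (9, 4)
  "9954955" → prefix "99" already present; 5 new (5, 4, 9, 5, 5)
  "350462011" → prefix "35046" already present; 4 new (2, 0, 1, 1)
  "99549" → prefix "99549" already present; 0 new (none)
Total nodes = 5 + 3 + 7 + 5 + 2 + 5 + 4 + 0 = 31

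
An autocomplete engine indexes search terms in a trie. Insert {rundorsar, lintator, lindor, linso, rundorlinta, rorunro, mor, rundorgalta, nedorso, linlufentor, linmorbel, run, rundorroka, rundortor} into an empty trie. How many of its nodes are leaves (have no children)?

Leaves are exactly the stored words that no other stored word extends.
Those words: "lindor", "linlufentor", "linmorbel", "linso", "lintator", "mor", "nedorso", "rorunro", "rundorgalta", "rundorlinta", "rundorroka", "rundorsar", "rundortor"
Leaf count: 13

13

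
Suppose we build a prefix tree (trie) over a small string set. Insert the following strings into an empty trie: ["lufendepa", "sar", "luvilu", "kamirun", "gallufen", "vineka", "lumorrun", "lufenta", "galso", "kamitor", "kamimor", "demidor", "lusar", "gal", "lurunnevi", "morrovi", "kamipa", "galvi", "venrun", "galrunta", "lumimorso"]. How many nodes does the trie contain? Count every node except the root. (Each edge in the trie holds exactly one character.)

97

Trace insertions, counting only characters that open a new branch:
  "lufendepa" → 9 new (l, u, f, e, n, d, e, p, a)
  "sar" → 3 new (s, a, r)
  "luvilu" → prefix "lu" already present; 4 new (v, i, l, u)
  "kamirun" → 7 new (k, a, m, i, r, u, n)
  "gallufen" → 8 new (g, a, l, l, u, f, e, n)
  "vineka" → 6 new (v, i, n, e, k, a)
  "lumorrun" → prefix "lu" already present; 6 new (m, o, r, r, u, n)
  "lufenta" → prefix "lufen" already present; 2 new (t, a)
  "galso" → prefix "gal" already present; 2 new (s, o)
  "kamitor" → prefix "kami" already present; 3 new (t, o, r)
  "kamimor" → prefix "kami" already present; 3 new (m, o, r)
  "demidor" → 7 new (d, e, m, i, d, o, r)
  "lusar" → prefix "lu" already present; 3 new (s, a, r)
  "gal" → prefix "gal" already present; 0 new (none)
  "lurunnevi" → prefix "lu" already present; 7 new (r, u, n, n, e, v, i)
  "morrovi" → 7 new (m, o, r, r, o, v, i)
  "kamipa" → prefix "kami" already present; 2 new (p, a)
  "galvi" → prefix "gal" already present; 2 new (v, i)
  "venrun" → prefix "v" already present; 5 new (e, n, r, u, n)
  "galrunta" → prefix "gal" already present; 5 new (r, u, n, t, a)
  "lumimorso" → prefix "lum" already present; 6 new (i, m, o, r, s, o)
Total nodes = 9 + 3 + 4 + 7 + 8 + 6 + 6 + 2 + 2 + 3 + 3 + 7 + 3 + 0 + 7 + 7 + 2 + 2 + 5 + 5 + 6 = 97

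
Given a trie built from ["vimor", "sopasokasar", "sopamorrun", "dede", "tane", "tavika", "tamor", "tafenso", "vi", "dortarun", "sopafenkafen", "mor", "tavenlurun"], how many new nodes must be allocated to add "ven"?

2

"v" is already a path in the trie; the remaining "en" must be added.
Each of the 2 remaining characters creates one node.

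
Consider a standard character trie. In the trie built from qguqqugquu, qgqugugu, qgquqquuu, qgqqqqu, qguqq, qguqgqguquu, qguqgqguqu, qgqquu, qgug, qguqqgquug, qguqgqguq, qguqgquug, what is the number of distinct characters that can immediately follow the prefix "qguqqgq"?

The children of the "qguqqgq" node are the distinct next characters among strings starting with "qguqqgq".
Distinct next characters after "qguqqgq": u.
That node has 1 child edge.

1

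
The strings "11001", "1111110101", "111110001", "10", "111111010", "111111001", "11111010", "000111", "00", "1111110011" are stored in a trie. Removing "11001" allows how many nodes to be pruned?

3

Walk "11001" from the leaf back toward the root, removing each node that no remaining word uses.
The suffix "001" (3 nodes) is used only by "11001"; the node for "11" still has the child "1", so pruning stops there.
Nodes removed: 3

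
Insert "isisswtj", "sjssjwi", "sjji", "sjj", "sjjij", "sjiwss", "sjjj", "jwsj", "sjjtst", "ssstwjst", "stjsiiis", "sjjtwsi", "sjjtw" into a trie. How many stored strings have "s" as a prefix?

Walk to "s"; the words in its subtree are exactly those with that prefix.
Matches: "sjiwss", "sjj", "sjji", "sjjij", "sjjj", "sjjtst", "sjjtw", "sjjtwsi", "sjssjwi", "ssstwjst", "stjsiiis"
Count: 11

11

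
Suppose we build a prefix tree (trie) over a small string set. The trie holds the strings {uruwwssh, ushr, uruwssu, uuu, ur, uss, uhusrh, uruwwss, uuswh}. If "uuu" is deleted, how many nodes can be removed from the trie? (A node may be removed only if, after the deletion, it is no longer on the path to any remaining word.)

1

Walk "uuu" from the leaf back toward the root, removing each node that no remaining word uses.
The suffix "u" (1 node) is used only by "uuu"; the node for "uu" still has the child "s", so pruning stops there.
Nodes removed: 1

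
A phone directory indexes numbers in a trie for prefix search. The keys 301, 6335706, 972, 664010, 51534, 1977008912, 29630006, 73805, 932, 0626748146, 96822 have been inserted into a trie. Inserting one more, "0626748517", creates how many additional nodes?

3

"0626748" is already a path in the trie; the remaining "517" must be added.
New nodes needed: |"0626748517"| − 7 = 10 − 7 = 3.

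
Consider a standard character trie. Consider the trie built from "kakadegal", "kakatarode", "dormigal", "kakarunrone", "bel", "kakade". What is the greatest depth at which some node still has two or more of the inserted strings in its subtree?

Equivalently: take the maximum, over all pairs, of their longest common prefix length.
"kakade" and "kakadegal" agree on "kakade" (6 characters) before diverging; nothing deeper is shared.
Longest shared-prefix length: 6

6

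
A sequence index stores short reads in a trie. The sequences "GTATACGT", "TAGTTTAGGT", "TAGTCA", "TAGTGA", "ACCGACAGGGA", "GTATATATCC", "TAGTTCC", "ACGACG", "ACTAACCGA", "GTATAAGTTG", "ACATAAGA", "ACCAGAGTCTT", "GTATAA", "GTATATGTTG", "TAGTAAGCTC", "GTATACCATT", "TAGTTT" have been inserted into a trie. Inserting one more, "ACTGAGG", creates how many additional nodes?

The longest prefix of "ACTGAGG" already in the trie is "ACT" (length 3).
New nodes needed: |"ACTGAGG"| − 3 = 7 − 3 = 4.

4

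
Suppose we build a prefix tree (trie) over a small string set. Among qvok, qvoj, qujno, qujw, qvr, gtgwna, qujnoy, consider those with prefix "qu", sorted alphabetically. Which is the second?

qujnoy

Filter for "qu…" and sort: "qujno", "qujnoy", "qujw"
Position 2: qujnoy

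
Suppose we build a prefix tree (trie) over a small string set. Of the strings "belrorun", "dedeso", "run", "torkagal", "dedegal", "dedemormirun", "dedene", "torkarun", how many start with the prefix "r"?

1

Filter for entries beginning with "r":
Words under "r": run
Count: 1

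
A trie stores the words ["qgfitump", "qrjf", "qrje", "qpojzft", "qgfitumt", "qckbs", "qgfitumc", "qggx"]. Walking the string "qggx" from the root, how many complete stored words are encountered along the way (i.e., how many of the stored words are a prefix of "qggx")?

Walk "qggx" from the root; an end-of-word marker is hit whenever a stored word is a prefix of "qggx".
Prefixes of the query that are stored words: "qggx"
Count: 1

1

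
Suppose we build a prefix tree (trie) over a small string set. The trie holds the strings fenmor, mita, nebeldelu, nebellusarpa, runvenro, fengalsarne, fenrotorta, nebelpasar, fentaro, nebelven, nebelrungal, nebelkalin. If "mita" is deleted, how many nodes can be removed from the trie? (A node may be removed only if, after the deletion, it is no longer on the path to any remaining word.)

4

Walk "mita" from the leaf back toward the root, removing each node that no remaining word uses.
No other word shares any prefix with "mita", so all 4 of its nodes go.
Nodes removed: 4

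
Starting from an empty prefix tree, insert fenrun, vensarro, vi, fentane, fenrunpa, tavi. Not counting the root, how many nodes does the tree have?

25

Trace insertions, counting only characters that open a new branch:
  "fenrun" → 6 new (f, e, n, r, u, n)
  "vensarro" → 8 new (v, e, n, s, a, r, r, o)
  "vi" → prefix "v" already present; 1 new (i)
  "fentane" → prefix "fen" already present; 4 new (t, a, n, e)
  "fenrunpa" → prefix "fenrun" already present; 2 new (p, a)
  "tavi" → 4 new (t, a, v, i)
Total nodes = 6 + 8 + 1 + 4 + 2 + 4 = 25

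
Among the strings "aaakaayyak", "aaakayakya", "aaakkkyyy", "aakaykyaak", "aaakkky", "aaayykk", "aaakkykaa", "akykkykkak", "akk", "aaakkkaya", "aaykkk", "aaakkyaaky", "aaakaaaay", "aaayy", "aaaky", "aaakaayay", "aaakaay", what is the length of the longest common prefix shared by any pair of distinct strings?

7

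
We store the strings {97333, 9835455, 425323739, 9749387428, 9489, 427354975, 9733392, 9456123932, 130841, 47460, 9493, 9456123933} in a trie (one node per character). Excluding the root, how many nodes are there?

61

Count nodes per top-level branch (shared prefixes stored once):
  '1'-branch (130841): 6 nodes
  '4'-branch (425323739, 427354975, 47460): 20 nodes
  '9'-branch (9456123932, 9456123933, 9489, 9493, 97333, 9733392, 9749387428, 9835455): 35 nodes
Sum: 61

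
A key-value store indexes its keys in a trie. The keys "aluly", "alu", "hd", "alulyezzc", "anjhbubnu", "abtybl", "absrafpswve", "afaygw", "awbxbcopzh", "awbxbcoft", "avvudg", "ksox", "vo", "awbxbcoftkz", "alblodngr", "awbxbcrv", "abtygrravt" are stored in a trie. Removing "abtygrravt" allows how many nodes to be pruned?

6

A node on "abtygrravt"'s path can go only if nothing else ends at it or branches off below it.
The suffix "grravt" (6 nodes) is used only by "abtygrravt"; the node for "abty" still has the child "b", so pruning stops there.
Nodes removed: 6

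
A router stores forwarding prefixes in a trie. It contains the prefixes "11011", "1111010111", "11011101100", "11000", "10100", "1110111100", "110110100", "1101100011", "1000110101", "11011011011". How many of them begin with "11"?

Walk to "11"; the words in its subtree are exactly those with that prefix.
Matches: "11000", "11011", "1101100011", "110110100", "11011011011", "11011101100", "1110111100", "1111010111"
Count: 8

8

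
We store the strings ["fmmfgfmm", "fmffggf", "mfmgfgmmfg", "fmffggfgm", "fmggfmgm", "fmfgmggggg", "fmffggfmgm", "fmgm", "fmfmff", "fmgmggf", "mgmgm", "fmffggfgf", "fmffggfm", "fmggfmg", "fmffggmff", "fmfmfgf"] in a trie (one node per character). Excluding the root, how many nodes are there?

Count nodes per top-level branch (shared prefixes stored once):
  'f'-branch (fmffggf, fmffggfgf, fmffggfgm, fmffggfm, fmffggfmgm, fmffggmff, fmfgmggggg, fmfmff, fmfmfgf, fmggfmg, fmggfmgm, fmgm, fmgmggf, fmmfgfmm): 44 nodes
  'm'-branch (mfmgfgmmfg, mgmgm): 14 nodes
Sum: 58

58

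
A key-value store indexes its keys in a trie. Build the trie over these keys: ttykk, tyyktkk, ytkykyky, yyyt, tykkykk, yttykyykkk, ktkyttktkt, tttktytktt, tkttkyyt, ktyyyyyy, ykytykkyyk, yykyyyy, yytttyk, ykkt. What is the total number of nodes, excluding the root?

Trace insertions, counting only characters that open a new branch:
  "ttykk" → 5 new (t, t, y, k, k)
  "tyyktkk" → prefix "t" already present; 6 new (y, y, k, t, k, k)
  "ytkykyky" → 8 new (y, t, k, y, k, y, k, y)
  "yyyt" → prefix "y" already present; 3 new (y, y, t)
  "tykkykk" → prefix "ty" already present; 5 new (k, k, y, k, k)
  "yttykyykkk" → prefix "yt" already present; 8 new (t, y, k, y, y, k, k, k)
  "ktkyttktkt" → 10 new (k, t, k, y, t, t, k, t, k, t)
  "tttktytktt" → prefix "tt" already present; 8 new (t, k, t, y, t, k, t, t)
  "tkttkyyt" → prefix "t" already present; 7 new (k, t, t, k, y, y, t)
  "ktyyyyyy" → prefix "kt" already present; 6 new (y, y, y, y, y, y)
  "ykytykkyyk" → prefix "y" already present; 9 new (k, y, t, y, k, k, y, y, k)
  "yykyyyy" → prefix "yy" already present; 5 new (k, y, y, y, y)
  "yytttyk" → prefix "yy" already present; 5 new (t, t, t, y, k)
  "ykkt" → prefix "yk" already present; 2 new (k, t)
Total nodes = 5 + 6 + 8 + 3 + 5 + 8 + 10 + 8 + 7 + 6 + 9 + 5 + 5 + 2 = 87

87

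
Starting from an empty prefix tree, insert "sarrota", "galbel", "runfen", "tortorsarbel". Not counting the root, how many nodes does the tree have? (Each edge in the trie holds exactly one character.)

31

Count nodes per top-level branch (shared prefixes stored once):
  'g'-branch (galbel): 6 nodes
  'r'-branch (runfen): 6 nodes
  's'-branch (sarrota): 7 nodes
  't'-branch (tortorsarbel): 12 nodes
Sum: 31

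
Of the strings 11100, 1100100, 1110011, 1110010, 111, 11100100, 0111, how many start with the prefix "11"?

6

Walk to "11"; the words in its subtree are exactly those with that prefix.
Words under "11": 1100100, 111, 11100, 1110010, 11100100, 1110011
Count: 6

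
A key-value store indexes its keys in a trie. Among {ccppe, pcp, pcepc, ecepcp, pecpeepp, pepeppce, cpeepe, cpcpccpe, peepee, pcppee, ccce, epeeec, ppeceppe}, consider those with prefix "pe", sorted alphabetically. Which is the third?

Filter for "pe…" and sort: "pecpeepp", "peepee", "pepeppce"
Position 3: pepeppce

pepeppce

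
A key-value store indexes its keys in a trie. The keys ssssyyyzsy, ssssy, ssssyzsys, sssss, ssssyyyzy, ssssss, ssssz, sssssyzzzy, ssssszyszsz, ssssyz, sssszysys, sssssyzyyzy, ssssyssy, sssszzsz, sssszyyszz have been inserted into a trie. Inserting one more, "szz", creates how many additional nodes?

Walking "szz" from the root, the first 1 characters ("s") follow existing edges; "z" is the first miss.
So 3 − 1 = 2 new nodes.

2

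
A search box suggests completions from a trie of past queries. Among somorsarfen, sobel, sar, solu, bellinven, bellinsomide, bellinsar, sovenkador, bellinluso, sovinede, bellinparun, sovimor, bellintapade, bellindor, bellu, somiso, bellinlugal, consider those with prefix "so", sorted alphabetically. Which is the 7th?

sovinede

Words with prefix "so", in lexicographic order: "sobel", "solu", "somiso", "somorsarfen", "sovenkador", "sovimor", "sovinede"
Position 7: sovinede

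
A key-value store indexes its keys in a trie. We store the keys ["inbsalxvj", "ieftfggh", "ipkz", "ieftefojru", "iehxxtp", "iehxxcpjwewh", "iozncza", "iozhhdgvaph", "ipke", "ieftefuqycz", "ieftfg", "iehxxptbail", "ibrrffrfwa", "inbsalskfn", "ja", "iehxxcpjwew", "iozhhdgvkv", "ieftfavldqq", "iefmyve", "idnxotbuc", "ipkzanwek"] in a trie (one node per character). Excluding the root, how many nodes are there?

103

Insert word by word; a character creates a node only if that edge doesn't already exist:
  "inbsalxvj" → 9 new (i, n, b, s, a, l, x, v, j)
  "ieftfggh" → prefix "i" already present; 7 new (e, f, t, f, g, g, h)
  "ipkz" → prefix "i" already present; 3 new (p, k, z)
  "ieftefojru" → prefix "ieft" already present; 6 new (e, f, o, j, r, u)
  "iehxxtp" → prefix "ie" already present; 5 new (h, x, x, t, p)
  "iehxxcpjwewh" → prefix "iehxx" already present; 7 new (c, p, j, w, e, w, h)
  "iozncza" → prefix "i" already present; 6 new (o, z, n, c, z, a)
  "iozhhdgvaph" → prefix "ioz" already present; 8 new (h, h, d, g, v, a, p, h)
  "ipke" → prefix "ipk" already present; 1 new (e)
  "ieftefuqycz" → prefix "ieftef" already present; 5 new (u, q, y, c, z)
  "ieftfg" → prefix "ieftfg" already present; 0 new (none)
  "iehxxptbail" → prefix "iehxx" already present; 6 new (p, t, b, a, i, l)
  "ibrrffrfwa" → prefix "i" already present; 9 new (b, r, r, f, f, r, f, w, a)
  "inbsalskfn" → prefix "inbsal" already present; 4 new (s, k, f, n)
  "ja" → 2 new (j, a)
  "iehxxcpjwew" → prefix "iehxxcpjwew" already present; 0 new (none)
  "iozhhdgvkv" → prefix "iozhhdgv" already present; 2 new (k, v)
  "ieftfavldqq" → prefix "ieftf" already present; 6 new (a, v, l, d, q, q)
  "iefmyve" → prefix "ief" already present; 4 new (m, y, v, e)
  "idnxotbuc" → prefix "i" already present; 8 new (d, n, x, o, t, b, u, c)
  "ipkzanwek" → prefix "ipkz" already present; 5 new (a, n, w, e, k)
Total nodes = 9 + 7 + 3 + 6 + 5 + 7 + 6 + 8 + 1 + 5 + 0 + 6 + 9 + 4 + 2 + 0 + 2 + 6 + 4 + 8 + 5 = 103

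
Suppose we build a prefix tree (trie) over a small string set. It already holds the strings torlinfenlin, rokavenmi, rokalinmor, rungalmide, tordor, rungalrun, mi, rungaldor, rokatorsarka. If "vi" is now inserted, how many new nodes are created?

No existing word starts with "v", so every character of "vi" needs a new node.
2 − 0 = 2 new nodes.

2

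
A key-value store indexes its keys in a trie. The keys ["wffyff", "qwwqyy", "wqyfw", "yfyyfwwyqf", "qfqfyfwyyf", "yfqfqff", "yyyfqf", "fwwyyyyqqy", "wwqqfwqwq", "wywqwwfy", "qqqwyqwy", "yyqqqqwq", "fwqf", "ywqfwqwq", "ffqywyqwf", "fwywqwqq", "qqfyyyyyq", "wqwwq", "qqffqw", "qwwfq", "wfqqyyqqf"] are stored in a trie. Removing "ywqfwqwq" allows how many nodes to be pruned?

7

Walk "ywqfwqwq" from the leaf back toward the root, removing each node that no remaining word uses.
The suffix "wqfwqwq" (7 nodes) is used only by "ywqfwqwq"; the node for "y" still has the child "f", so pruning stops there.
Nodes removed: 7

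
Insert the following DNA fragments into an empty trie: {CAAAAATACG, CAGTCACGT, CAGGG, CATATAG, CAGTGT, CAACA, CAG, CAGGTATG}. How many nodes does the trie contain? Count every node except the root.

Count nodes per top-level branch (shared prefixes stored once):
  'C'-branch (CAAAAATACG, CAACA, CAG, CAGGG, CAGGTATG, CAGTCACGT, CAGTGT, CATATAG): 32 nodes
Sum: 32

32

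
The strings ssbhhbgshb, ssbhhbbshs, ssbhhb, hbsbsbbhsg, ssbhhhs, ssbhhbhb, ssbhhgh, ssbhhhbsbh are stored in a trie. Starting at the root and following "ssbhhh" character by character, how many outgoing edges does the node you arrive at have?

2

Follow the path "ssbhhh" to its node, then look at its outgoing edges.
Distinct next characters after "ssbhhh": b, s.
That node has 2 child edges.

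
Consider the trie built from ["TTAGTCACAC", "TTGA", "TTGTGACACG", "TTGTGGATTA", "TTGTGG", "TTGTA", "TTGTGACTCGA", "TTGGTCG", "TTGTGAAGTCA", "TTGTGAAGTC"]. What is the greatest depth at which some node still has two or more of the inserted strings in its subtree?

Look for the deepest trie node that still has at least two words in its subtree.
e.g. "TTGTGAAGTC" and "TTGTGAAGTCA" share the prefix "TTGTGAAGTC" of length 10; no pair shares a longer one.
Longest shared-prefix length: 10

10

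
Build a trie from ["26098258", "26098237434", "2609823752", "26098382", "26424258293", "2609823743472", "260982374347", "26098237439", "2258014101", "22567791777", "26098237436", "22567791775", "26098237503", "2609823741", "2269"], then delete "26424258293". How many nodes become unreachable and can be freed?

Walk "26424258293" from the leaf back toward the root, removing each node that no remaining word uses.
The suffix "424258293" (9 nodes) is used only by "26424258293"; the node for "26" still has the child "0", so pruning stops there.
Nodes removed: 9

9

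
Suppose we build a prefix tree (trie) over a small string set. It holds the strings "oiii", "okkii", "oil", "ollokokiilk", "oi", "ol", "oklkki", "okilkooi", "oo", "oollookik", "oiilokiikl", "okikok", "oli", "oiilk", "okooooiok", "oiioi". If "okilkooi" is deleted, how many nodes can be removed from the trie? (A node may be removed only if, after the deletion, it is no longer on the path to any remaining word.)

5

A node on "okilkooi"'s path can go only if nothing else ends at it or branches off below it.
The suffix "lkooi" (5 nodes) is used only by "okilkooi"; the node for "oki" still has the child "k", so pruning stops there.
Nodes removed: 5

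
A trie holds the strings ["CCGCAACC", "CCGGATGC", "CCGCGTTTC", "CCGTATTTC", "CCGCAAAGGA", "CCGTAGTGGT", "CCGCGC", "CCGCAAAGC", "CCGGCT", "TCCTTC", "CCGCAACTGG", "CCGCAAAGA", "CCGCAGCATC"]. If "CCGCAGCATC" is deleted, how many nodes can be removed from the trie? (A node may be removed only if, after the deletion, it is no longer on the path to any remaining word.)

5

Walk "CCGCAGCATC" from the leaf back toward the root, removing each node that no remaining word uses.
The suffix "GCATC" (5 nodes) is used only by "CCGCAGCATC"; the node for "CCGCA" still has the child "A", so pruning stops there.
Nodes removed: 5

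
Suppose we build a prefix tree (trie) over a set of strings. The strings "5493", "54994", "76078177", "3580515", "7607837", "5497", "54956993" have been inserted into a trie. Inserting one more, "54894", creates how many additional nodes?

The longest prefix of "54894" already in the trie is "54" (length 2).
So 5 − 2 = 3 new nodes.

3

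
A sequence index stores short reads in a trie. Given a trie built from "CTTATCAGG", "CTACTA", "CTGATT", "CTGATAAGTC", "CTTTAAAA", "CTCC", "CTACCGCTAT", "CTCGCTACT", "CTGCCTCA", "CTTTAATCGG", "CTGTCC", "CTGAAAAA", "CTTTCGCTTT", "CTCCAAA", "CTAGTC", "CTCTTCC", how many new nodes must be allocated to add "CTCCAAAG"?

"CTCCAAA" is already a path in the trie; the remaining "G" must be added.
New nodes needed: |"CTCCAAAG"| − 7 = 8 − 7 = 1.

1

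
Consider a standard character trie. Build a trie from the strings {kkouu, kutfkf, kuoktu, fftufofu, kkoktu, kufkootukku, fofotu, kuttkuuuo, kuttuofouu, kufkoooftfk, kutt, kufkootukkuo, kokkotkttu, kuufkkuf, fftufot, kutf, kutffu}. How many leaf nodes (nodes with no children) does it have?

14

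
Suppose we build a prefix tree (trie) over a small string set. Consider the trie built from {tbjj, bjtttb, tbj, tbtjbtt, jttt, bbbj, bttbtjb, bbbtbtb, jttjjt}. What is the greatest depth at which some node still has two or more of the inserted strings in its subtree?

Equivalently: take the maximum, over all pairs, of their longest common prefix length.
"bbbj" and "bbbtbtb" agree on "bbb" (3 characters) before diverging; nothing deeper is shared.
Longest shared-prefix length: 3

3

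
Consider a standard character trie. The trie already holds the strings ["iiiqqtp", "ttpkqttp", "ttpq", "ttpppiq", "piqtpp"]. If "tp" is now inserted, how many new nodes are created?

1

"t" is already a path in the trie; the remaining "p" must be added.
Each of the 1 remaining characters creates one node.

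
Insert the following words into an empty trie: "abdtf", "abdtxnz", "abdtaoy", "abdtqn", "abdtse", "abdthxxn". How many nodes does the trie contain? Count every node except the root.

Trie structure (* marks end of a word):
(root)
└─ a
   └─ b
      └─ d
         └─ t
            ├─ a
            │  └─ o
            │     └─ y *
            ├─ f *
            ├─ h
            │  └─ x
            │     └─ x
            │        └─ n *
            ├─ q
            │  └─ n *
            ├─ s
            │  └─ e *
            └─ x
               └─ n
                  └─ z *
Counting every labelled node above: 19.

19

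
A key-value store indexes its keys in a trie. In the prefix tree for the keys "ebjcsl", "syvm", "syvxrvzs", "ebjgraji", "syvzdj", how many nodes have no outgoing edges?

5

Leaves are exactly the stored words that no other stored word extends.
Those words: "ebjcsl", "ebjgraji", "syvm", "syvxrvzs", "syvzdj"
Leaf count: 5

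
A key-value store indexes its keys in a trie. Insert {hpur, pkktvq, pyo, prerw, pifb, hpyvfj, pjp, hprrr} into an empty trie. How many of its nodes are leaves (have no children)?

8

Leaves are exactly the stored words that no other stored word extends.
Those words: "hprrr", "hpur", "hpyvfj", "pifb", "pjp", "pkktvq", "prerw", "pyo"
Leaf count: 8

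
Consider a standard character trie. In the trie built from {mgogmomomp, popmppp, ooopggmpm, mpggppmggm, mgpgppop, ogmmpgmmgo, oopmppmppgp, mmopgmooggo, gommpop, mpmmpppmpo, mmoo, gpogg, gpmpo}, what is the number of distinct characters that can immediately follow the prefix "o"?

Follow the path "o" to its node, then look at its outgoing edges.
Characters that immediately follow "o" among the stored strings: {g, o}.
That node has 2 child edges.

2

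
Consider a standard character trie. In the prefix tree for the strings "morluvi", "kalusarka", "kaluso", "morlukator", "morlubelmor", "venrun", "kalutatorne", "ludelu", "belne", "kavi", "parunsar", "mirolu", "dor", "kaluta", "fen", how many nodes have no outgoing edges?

Leaves are exactly the stored words that no other stored word extends.
Those words: "belne", "dor", "fen", "kalusarka", "kaluso", "kalutatorne", "kavi", "ludelu", "mirolu", "morlubelmor", "morlukator", "morluvi", "parunsar", "venrun"
Leaf count: 14

14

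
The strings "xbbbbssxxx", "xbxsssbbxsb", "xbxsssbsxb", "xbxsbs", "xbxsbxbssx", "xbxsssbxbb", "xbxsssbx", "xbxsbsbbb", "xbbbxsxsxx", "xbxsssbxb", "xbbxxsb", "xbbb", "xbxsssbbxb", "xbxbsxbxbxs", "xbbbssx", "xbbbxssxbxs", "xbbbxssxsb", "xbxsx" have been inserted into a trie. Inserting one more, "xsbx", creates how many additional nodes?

The longest prefix of "xsbx" already in the trie is "x" (length 1).
New nodes needed: |"xsbx"| − 1 = 4 − 1 = 3.

3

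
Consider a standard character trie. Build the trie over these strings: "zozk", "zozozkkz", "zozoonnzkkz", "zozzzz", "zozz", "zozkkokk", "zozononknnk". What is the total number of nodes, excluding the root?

For each word, the new-node count is its length minus the longest prefix already in the trie:
  "zozk" → 4 new (z, o, z, k)
  "zozozkkz" → prefix "zoz" already present; 5 new (o, z, k, k, z)
  "zozoonnzkkz" → prefix "zozo" already present; 7 new (o, n, n, z, k, k, z)
  "zozzzz" → prefix "zoz" already present; 3 new (z, z, z)
  "zozz" → prefix "zozz" already present; 0 new (none)
  "zozkkokk" → prefix "zozk" already present; 4 new (k, o, k, k)
  "zozononknnk" → prefix "zozo" already present; 7 new (n, o, n, k, n, n, k)
Total nodes = 4 + 5 + 7 + 3 + 0 + 4 + 7 = 30

30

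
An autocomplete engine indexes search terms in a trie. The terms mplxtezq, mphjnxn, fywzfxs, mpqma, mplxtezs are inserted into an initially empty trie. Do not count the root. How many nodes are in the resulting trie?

Insert word by word; a character creates a node only if that edge doesn't already exist:
  "mplxtezq" → 8 new (m, p, l, x, t, e, z, q)
  "mphjnxn" → prefix "mp" already present; 5 new (h, j, n, x, n)
  "fywzfxs" → 7 new (f, y, w, z, f, x, s)
  "mpqma" → prefix "mp" already present; 3 new (q, m, a)
  "mplxtezs" → prefix "mplxtez" already present; 1 new (s)
Total nodes = 8 + 5 + 7 + 3 + 1 = 24

24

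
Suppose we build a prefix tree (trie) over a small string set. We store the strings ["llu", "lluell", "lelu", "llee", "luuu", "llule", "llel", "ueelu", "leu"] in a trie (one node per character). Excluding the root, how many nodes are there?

23

For each word, the new-node count is its length minus the longest prefix already in the trie:
  "llu" → 3 new (l, l, u)
  "lluell" → prefix "llu" already present; 3 new (e, l, l)
  "lelu" → prefix "l" already present; 3 new (e, l, u)
  "llee" → prefix "ll" already present; 2 new (e, e)
  "luuu" → prefix "l" already present; 3 new (u, u, u)
  "llule" → prefix "llu" already present; 2 new (l, e)
  "llel" → prefix "lle" already present; 1 new (l)
  "ueelu" → 5 new (u, e, e, l, u)
  "leu" → prefix "le" already present; 1 new (u)
Total nodes = 3 + 3 + 3 + 2 + 3 + 2 + 1 + 5 + 1 = 23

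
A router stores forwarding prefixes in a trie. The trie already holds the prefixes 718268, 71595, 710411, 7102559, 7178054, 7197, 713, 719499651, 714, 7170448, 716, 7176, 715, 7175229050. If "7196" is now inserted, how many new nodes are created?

"719" is already a path in the trie; the remaining "6" must be added.
Each of the 1 remaining characters creates one node.

1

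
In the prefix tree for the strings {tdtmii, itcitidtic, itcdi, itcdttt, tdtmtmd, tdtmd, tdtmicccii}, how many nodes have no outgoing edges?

7

Leaves are exactly the stored words that no other stored word extends.
Those words: "itcdi", "itcdttt", "itcitidtic", "tdtmd", "tdtmicccii", "tdtmii", "tdtmtmd"
Leaf count: 7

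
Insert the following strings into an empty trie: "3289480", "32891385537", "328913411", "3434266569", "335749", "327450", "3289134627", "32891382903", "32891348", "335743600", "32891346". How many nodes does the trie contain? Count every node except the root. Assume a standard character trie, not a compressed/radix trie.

Trace insertions, counting only characters that open a new branch:
  "3289480" → 7 new (3, 2, 8, 9, 4, 8, 0)
  "32891385537" → prefix "3289" already present; 7 new (1, 3, 8, 5, 5, 3, 7)
  "328913411" → prefix "328913" already present; 3 new (4, 1, 1)
  "3434266569" → prefix "3" already present; 9 new (4, 3, 4, 2, 6, 6, 5, 6, 9)
  "335749" → prefix "3" already present; 5 new (3, 5, 7, 4, 9)
  "327450" → prefix "32" already present; 4 new (7, 4, 5, 0)
  "3289134627" → prefix "3289134" already present; 3 new (6, 2, 7)
  "32891382903" → prefix "3289138" already present; 4 new (2, 9, 0, 3)
  "32891348" → prefix "3289134" already present; 1 new (8)
  "335743600" → prefix "33574" already present; 4 new (3, 6, 0, 0)
  "32891346" → prefix "32891346" already present; 0 new (none)
Total nodes = 7 + 7 + 3 + 9 + 5 + 4 + 3 + 4 + 1 + 4 + 0 = 47

47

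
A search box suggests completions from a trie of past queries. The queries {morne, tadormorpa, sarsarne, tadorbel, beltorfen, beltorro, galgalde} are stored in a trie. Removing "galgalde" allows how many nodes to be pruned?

After clearing the end-marker at "galgalde", prune upward until reaching a node still needed by another word.
No other word shares any prefix with "galgalde", so all 8 of its nodes go.
Nodes removed: 8

8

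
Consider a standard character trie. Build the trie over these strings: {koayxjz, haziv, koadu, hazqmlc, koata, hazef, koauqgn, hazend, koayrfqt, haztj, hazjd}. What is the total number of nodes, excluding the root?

36

Count nodes per top-level branch (shared prefixes stored once):
  'h'-branch (hazef, hazend, haziv, hazjd, hazqmlc, haztj): 17 nodes
  'k'-branch (koadu, koata, koauqgn, koayrfqt, koayxjz): 19 nodes
Sum: 36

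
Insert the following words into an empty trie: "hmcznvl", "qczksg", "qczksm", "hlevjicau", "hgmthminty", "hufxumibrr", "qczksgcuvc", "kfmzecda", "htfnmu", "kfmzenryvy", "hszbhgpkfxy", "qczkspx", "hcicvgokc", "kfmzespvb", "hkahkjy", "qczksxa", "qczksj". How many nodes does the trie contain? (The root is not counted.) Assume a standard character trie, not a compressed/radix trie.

95

For each word, the new-node count is its length minus the longest prefix already in the trie:
  "hmcznvl" → 7 new (h, m, c, z, n, v, l)
  "qczksg" → 6 new (q, c, z, k, s, g)
  "qczksm" → prefix "qczks" already present; 1 new (m)
  "hlevjicau" → prefix "h" already present; 8 new (l, e, v, j, i, c, a, u)
  "hgmthminty" → prefix "h" already present; 9 new (g, m, t, h, m, i, n, t, y)
  "hufxumibrr" → prefix "h" already present; 9 new (u, f, x, u, m, i, b, r, r)
  "qczksgcuvc" → prefix "qczksg" already present; 4 new (c, u, v, c)
  "kfmzecda" → 8 new (k, f, m, z, e, c, d, a)
  "htfnmu" → prefix "h" already present; 5 new (t, f, n, m, u)
  "kfmzenryvy" → prefix "kfmze" already present; 5 new (n, r, y, v, y)
  "hszbhgpkfxy" → prefix "h" already present; 10 new (s, z, b, h, g, p, k, f, x, y)
  "qczkspx" → prefix "qczks" already present; 2 new (p, x)
  "hcicvgokc" → prefix "h" already present; 8 new (c, i, c, v, g, o, k, c)
  "kfmzespvb" → prefix "kfmze" already present; 4 new (s, p, v, b)
  "hkahkjy" → prefix "h" already present; 6 new (k, a, h, k, j, y)
  "qczksxa" → prefix "qczks" already present; 2 new (x, a)
  "qczksj" → prefix "qczks" already present; 1 new (j)
Total nodes = 7 + 6 + 1 + 8 + 9 + 9 + 4 + 8 + 5 + 5 + 10 + 2 + 8 + 4 + 6 + 2 + 1 = 95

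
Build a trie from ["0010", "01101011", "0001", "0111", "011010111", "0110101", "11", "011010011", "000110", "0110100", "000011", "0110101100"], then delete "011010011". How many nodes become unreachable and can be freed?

2

Walk "011010011" from the leaf back toward the root, removing each node that no remaining word uses.
The suffix "11" (2 nodes) is used only by "011010011"; "0110100" is itself a stored word, so pruning stops there.
Nodes removed: 2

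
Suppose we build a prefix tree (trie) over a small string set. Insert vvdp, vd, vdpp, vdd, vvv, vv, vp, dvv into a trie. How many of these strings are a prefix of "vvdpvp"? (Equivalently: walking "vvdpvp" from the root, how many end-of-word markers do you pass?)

2

Check each prefix of "vvdpvp" against the stored set — each match is an end-marker on the path.
Prefixes of the query that are stored words: "vv", "vvdp"
Count: 2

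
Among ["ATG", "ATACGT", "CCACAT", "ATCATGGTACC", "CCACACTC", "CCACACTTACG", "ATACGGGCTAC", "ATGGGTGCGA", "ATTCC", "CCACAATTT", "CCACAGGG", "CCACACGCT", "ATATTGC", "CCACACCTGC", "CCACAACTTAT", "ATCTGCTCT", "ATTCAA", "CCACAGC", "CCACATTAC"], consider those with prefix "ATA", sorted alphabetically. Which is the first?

Filter for "ATA…" and sort: "ATACGGGCTAC", "ATACGT", "ATATTGC"
Position 1: ATACGGGCTAC

ATACGGGCTAC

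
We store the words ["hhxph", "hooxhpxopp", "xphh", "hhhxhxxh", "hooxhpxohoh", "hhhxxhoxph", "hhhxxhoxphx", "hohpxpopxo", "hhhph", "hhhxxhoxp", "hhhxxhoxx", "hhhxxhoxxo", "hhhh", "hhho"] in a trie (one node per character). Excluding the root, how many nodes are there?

For each word, the new-node count is its length minus the longest prefix already in the trie:
  "hhxph" → 5 new (h, h, x, p, h)
  "hooxhpxopp" → prefix "h" already present; 9 new (o, o, x, h, p, x, o, p, p)
  "xphh" → 4 new (x, p, h, h)
  "hhhxhxxh" → prefix "hh" already present; 6 new (h, x, h, x, x, h)
  "hooxhpxohoh" → prefix "hooxhpxo" already present; 3 new (h, o, h)
  "hhhxxhoxph" → prefix "hhhx" already present; 6 new (x, h, o, x, p, h)
  "hhhxxhoxphx" → prefix "hhhxxhoxph" already present; 1 new (x)
  "hohpxpopxo" → prefix "ho" already present; 8 new (h, p, x, p, o, p, x, o)
  "hhhph" → prefix "hhh" already present; 2 new (p, h)
  "hhhxxhoxp" → prefix "hhhxxhoxp" already present; 0 new (none)
  "hhhxxhoxx" → prefix "hhhxxhox" already present; 1 new (x)
  "hhhxxhoxxo" → prefix "hhhxxhoxx" already present; 1 new (o)
  "hhhh" → prefix "hhh" already present; 1 new (h)
  "hhho" → prefix "hhh" already present; 1 new (o)
Total nodes = 5 + 9 + 4 + 6 + 3 + 6 + 1 + 8 + 2 + 0 + 1 + 1 + 1 + 1 = 48

48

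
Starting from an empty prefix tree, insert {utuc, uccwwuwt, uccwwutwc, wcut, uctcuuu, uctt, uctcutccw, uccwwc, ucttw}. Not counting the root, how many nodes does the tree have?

Insert word by word; a character creates a node only if that edge doesn't already exist:
  "utuc" → 4 new (u, t, u, c)
  "uccwwuwt" → prefix "u" already present; 7 new (c, c, w, w, u, w, t)
  "uccwwutwc" → prefix "uccwwu" already present; 3 new (t, w, c)
  "wcut" → 4 new (w, c, u, t)
  "uctcuuu" → prefix "uc" already present; 5 new (t, c, u, u, u)
  "uctt" → prefix "uct" already present; 1 new (t)
  "uctcutccw" → prefix "uctcu" already present; 4 new (t, c, c, w)
  "uccwwc" → prefix "uccww" already present; 1 new (c)
  "ucttw" → prefix "uctt" already present; 1 new (w)
Total nodes = 4 + 7 + 3 + 4 + 5 + 1 + 4 + 1 + 1 = 30

30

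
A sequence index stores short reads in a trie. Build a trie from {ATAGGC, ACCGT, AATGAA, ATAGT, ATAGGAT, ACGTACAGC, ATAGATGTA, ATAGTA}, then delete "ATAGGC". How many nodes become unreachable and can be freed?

Walk "ATAGGC" from the leaf back toward the root, removing each node that no remaining word uses.
The suffix "C" (1 node) is used only by "ATAGGC"; the node for "ATAGG" still has the child "A", so pruning stops there.
Nodes removed: 1

1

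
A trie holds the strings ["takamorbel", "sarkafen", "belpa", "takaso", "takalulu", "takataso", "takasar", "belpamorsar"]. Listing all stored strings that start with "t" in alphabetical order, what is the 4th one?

takaso

Filter for "t…" and sort: "takalulu", "takamorbel", "takasar", "takaso", "takataso"
Position 4: takaso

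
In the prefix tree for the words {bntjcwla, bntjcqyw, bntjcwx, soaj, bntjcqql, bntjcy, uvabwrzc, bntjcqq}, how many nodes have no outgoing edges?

7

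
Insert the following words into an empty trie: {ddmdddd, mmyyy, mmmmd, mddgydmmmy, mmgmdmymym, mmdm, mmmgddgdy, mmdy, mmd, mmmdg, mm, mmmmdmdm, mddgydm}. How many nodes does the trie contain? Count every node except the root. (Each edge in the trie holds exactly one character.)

46

Count nodes per top-level branch (shared prefixes stored once):
  'd'-branch (ddmdddd): 7 nodes
  'm'-branch (mddgydm, mddgydmmmy, mm, mmd, mmdm, mmdy, mmgmdmymym, mmmdg, mmmgddgdy, mmmmd, mmmmdmdm, mmyyy): 39 nodes
Sum: 46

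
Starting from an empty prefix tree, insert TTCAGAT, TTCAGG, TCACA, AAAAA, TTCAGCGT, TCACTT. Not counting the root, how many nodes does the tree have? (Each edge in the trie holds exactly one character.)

22

For each word, the new-node count is its length minus the longest prefix already in the trie:
  "TTCAGAT" → 7 new (T, T, C, A, G, A, T)
  "TTCAGG" → prefix "TTCAG" already present; 1 new (G)
  "TCACA" → prefix "T" already present; 4 new (C, A, C, A)
  "AAAAA" → 5 new (A, A, A, A, A)
  "TTCAGCGT" → prefix "TTCAG" already present; 3 new (C, G, T)
  "TCACTT" → prefix "TCAC" already present; 2 new (T, T)
Total nodes = 7 + 1 + 4 + 5 + 3 + 2 = 22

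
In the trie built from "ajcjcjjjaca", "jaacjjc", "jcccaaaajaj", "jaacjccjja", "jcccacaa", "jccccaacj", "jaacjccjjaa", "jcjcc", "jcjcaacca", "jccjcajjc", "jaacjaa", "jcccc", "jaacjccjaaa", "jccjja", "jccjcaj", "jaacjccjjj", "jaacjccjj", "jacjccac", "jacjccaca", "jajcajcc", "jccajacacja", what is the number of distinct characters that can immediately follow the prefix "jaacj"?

The children of the "jaacj" node are the distinct next characters among strings starting with "jaacj".
Characters that immediately follow "jaacj" among the stored strings: {a, c, j}.
That node has 3 child edges.

3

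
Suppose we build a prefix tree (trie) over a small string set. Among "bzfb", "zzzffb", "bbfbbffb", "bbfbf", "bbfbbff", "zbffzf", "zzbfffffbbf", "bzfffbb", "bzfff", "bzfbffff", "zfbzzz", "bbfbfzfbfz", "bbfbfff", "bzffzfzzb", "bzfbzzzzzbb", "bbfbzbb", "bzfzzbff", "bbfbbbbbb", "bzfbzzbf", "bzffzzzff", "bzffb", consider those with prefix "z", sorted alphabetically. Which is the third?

Words with prefix "z", in lexicographic order: "zbffzf", "zfbzzz", "zzbfffffbbf", "zzzffb"
The 3rd is zzbfffffbbf.

zzbfffffbbf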